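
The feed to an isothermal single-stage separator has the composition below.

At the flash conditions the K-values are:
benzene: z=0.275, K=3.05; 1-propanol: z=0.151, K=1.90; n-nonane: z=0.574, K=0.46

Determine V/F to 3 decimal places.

V/F = 0.421

Material balance + equilibrium reduce to Σ zᵢ(Kᵢ−1)/(1+V/F(Kᵢ−1)) = 0.
g(0) = ΣzᵢKᵢ − 1 = 0.390 and g(1) = 1 − Σzᵢ/Kᵢ = -0.417, so a root lies in (0, 1).
Newton–Raphson from V/F = 0.5:
  V/F = 0.500: g = -0.0525, g' = -0.654 → V/F = 0.420
  V/F = 0.420: g = 0.0008, g' = -0.678 → V/F = 0.421
Converged at V/F = 0.421.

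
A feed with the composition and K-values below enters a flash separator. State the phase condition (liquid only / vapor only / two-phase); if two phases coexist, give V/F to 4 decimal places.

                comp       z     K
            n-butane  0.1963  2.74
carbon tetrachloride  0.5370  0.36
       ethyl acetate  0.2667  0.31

liquid only

ΣzᵢKᵢ = 0.8139; Σzᵢ/Kᵢ = 2.4236.
Since ΣzᵢKᵢ < 1 the mixture is below its bubble point — single liquid phase.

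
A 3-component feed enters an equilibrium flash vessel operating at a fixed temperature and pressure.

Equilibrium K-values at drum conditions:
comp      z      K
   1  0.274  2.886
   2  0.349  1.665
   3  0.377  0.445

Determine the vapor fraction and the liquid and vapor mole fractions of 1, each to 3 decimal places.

Let ψ = V/F and solve Σ zᵢ(Kᵢ−1)/(1+ψ(Kᵢ−1)) = 0.
Check two-phase: ΣzᵢKᵢ = 1.540 > 1 and Σzᵢ/Kᵢ = 1.152 > 1, so g(0) = 0.540 > 0 and g(1) = -0.152 < 0.
Iterate (Newton) starting at ψ = 0.5:
  ψ = 0.500: g = 0.1505, g' = -0.568 → ψ = 0.765
  ψ = 0.765: g = 0.0016, g' = -0.582 → ψ = 0.768
Converged at ψ = 0.768.
Compositions from xᵢ = zᵢ/(1+ψ(Kᵢ−1)), yᵢ = Kᵢxᵢ:
  1: x = 0.112, y = 0.323
  2: x = 0.231, y = 0.385
  3: x = 0.657, y = 0.292

ψ = 0.768, x_1 = 0.112, y_1 = 0.323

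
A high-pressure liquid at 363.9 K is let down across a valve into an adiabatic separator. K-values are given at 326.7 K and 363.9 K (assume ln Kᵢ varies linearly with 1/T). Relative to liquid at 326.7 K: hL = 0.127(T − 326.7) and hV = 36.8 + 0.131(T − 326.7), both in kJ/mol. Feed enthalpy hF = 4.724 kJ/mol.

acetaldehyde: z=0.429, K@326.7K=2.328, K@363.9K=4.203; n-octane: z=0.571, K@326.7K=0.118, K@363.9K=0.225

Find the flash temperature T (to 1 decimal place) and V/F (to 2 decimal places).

T = 331.0 K, V/F = 0.11

Adiabatic flash: solve Rachford–Rice at each trial T, then check hF = ψ·hV(T) + (1−ψ)·hL(T).
  T = 326.7 K: K = (2.328, 0.118), RR gives ψ = 0.056, H_out = 2.076 kJ/mol
  T = 363.9 K: K = (4.203, 0.225), RR gives ψ = 0.375, H_out = 18.590 kJ/mol
  T = 345.3 K: K = (3.178, 0.166), RR gives ψ = 0.252, H_out = 11.659 kJ/mol
  T = 336.0 K: K = (2.732, 0.141), RR gives ψ = 0.169, H_out = 7.423 kJ/mol
  T = 331.4 K: K = (2.527, 0.129), RR gives ψ = 0.119, H_out = 4.963 kJ/mol
  T = 329.0 K: K = (2.424, 0.123), RR gives ψ = 0.088, H_out = 3.545 kJ/mol
Linear interpolation between T = 329.0 (H_out = 3.545) and T = 331.4 (H_out = 4.963) on hF = 4.724 gives T ≈ 331.0 K, at which ψ = 0.11.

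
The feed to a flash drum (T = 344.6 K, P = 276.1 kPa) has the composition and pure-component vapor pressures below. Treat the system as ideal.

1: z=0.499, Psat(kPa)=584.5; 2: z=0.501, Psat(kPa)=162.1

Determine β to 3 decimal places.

Raoult's law: Kᵢ = Pᵢˢᵃᵗ/P = Pᵢˢᵃᵗ/276.1.
  K_1 = 584.5/276.1 = 2.11699, K_2 = 162.1/276.1 = 0.58711
Let β = V/F and solve Σ zᵢ(Kᵢ−1)/(1+β(Kᵢ−1)) = 0.
g(0) = ΣzᵢKᵢ − 1 = 0.351 and g(1) = 1 − Σzᵢ/Kᵢ = -0.089, so a root lies in (0, 1).
Binary case is linear: z₁(K₁−1)(1+β(K₂−1)) + z₂(K₂−1)(1+β(K₁−1)) = 0
⇒ β = [z₁(K₁−1)+z₂(K₂−1)] / [−(K₁−1)(K₂−1)] = 0.3505/0.4612 = 0.760

β = 0.760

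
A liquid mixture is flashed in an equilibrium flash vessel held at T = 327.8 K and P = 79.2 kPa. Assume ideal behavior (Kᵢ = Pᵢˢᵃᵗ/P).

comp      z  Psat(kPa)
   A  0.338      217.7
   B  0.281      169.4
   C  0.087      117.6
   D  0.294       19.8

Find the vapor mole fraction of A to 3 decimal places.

y_A = 0.414

Raoult's law: Kᵢ = Pᵢˢᵃᵗ/P = Pᵢˢᵃᵗ/79.2.
  K_A = 217.7/79.2 = 2.74874, K_B = 169.4/79.2 = 2.13889, K_C = 117.6/79.2 = 1.48485, K_D = 19.8/79.2 = 0.25000
Rachford–Rice: g(ψ) = Σ zᵢ(Kᵢ−1)/(1+ψ(Kᵢ−1)) = 0.
g(0) = ΣzᵢKᵢ − 1 = 0.733 and g(1) = 1 − Σzᵢ/Kᵢ = -0.489, so a root lies in (0, 1).
Newton iteration, ψ⁰ = 0.5:
  ψ = 0.500: g = 0.2004, g' = -0.879 → ψ = 0.728
  ψ = 0.728: g = -0.0196, g' = -1.123 → ψ = 0.711
  ψ = 0.711: g = -0.0003, g' = -1.086 → ψ = 0.710
Converged at ψ = 0.710.
Compositions from xᵢ = zᵢ/(1+ψ(Kᵢ−1)), yᵢ = Kᵢxᵢ:
  A: x = 0.151, y = 0.414
  B: x = 0.155, y = 0.332
  C: x = 0.065, y = 0.096
  D: x = 0.629, y = 0.157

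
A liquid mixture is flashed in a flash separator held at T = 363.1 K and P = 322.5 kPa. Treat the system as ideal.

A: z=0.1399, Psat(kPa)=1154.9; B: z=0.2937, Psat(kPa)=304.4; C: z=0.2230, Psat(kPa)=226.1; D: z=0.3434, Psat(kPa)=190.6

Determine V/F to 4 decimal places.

V/F = 0.1953

Raoult's law: Kᵢ = Pᵢˢᵃᵗ/P = Pᵢˢᵃᵗ/322.5.
  K_A = 1154.9/322.5 = 3.581085, K_B = 304.4/322.5 = 0.943876, K_C = 226.1/322.5 = 0.701085, K_D = 190.6/322.5 = 0.591008
Iterate (Newton) starting at V/F = 0.5:
  V/F = 0.5000: g = -0.11424, g' = -0.2969 → V/F = 0.1153
  V/F = 0.1153: g = 0.04527, g' = -0.6392 → V/F = 0.1861
  V/F = 0.1861: g = 0.00467, g' = -0.5159 → V/F = 0.1951
  V/F = 0.1951: g = 0.00006, g' = -0.5035 → V/F = 0.1953
Converged at V/F = 0.1953.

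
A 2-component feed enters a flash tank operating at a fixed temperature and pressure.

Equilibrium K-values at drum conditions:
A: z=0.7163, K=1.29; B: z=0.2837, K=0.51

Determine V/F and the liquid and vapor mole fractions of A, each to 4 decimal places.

V/F = 0.4836, x_A = 0.6282, y_A = 0.8104

Material balance + equilibrium reduce to Σ zᵢ(Kᵢ−1)/(1+V/F(Kᵢ−1)) = 0.
Check two-phase: ΣzᵢKᵢ = 1.0687 > 1 and Σzᵢ/Kᵢ = 1.1115 > 1, so g(0) = 0.0687 > 0 and g(1) = -0.1115 < 0.
Iterate (Newton) starting at V/F = 0.5:
  V/F = 0.5000: g = -0.00270, g' = -0.1654 → V/F = 0.4837
  V/F = 0.4837: g = -0.00002, g' = -0.1633 → V/F = 0.4836
Converged at V/F = 0.4836.
Compositions from xᵢ = zᵢ/(1+V/F(Kᵢ−1)), yᵢ = Kᵢxᵢ:
  A: x = 0.6282, y = 0.8104
  B: x = 0.3718, y = 0.1896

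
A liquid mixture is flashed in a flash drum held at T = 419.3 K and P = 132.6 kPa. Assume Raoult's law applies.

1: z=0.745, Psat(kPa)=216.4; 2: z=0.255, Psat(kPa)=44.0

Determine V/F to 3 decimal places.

Raoult's law: Kᵢ = Pᵢˢᵃᵗ/P = Pᵢˢᵃᵗ/132.6.
  K_1 = 216.4/132.6 = 1.63198, K_2 = 44.0/132.6 = 0.33183
Material balance + equilibrium reduce to Σ zᵢ(Kᵢ−1)/(1+V/F(Kᵢ−1)) = 0.
g(0) = ΣzᵢKᵢ − 1 = 0.300 and g(1) = 1 − Σzᵢ/Kᵢ = -0.225, so a root lies in (0, 1).
Iterate (Newton) starting at V/F = 0.58:
  V/F = 0.580: g = 0.0663, g' = -0.463 → V/F = 0.723
  V/F = 0.723: g = -0.0066, g' = -0.567 → V/F = 0.712
  V/F = 0.712: g = -0.0001, g' = -0.555 → V/F = 0.711
Converged at V/F = 0.711.

V/F = 0.711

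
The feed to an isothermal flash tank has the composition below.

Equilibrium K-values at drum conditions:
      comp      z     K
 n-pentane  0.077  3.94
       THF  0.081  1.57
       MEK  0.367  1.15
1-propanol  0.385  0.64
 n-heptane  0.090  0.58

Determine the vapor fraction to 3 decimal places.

ψ = 0.348

Rachford–Rice: g(ψ) = Σ zᵢ(Kᵢ−1)/(1+ψ(Kᵢ−1)) = 0.
Check two-phase: ΣzᵢKᵢ = 1.151 > 1 and Σzᵢ/Kᵢ = 1.147 > 1, so g(0) = 0.151 > 0 and g(1) = -0.147 < 0.
Iterate (Newton) starting at ψ = 0.31:
  ψ = 0.310: g = 0.0108, g' = -0.293 → ψ = 0.347
  ψ = 0.347: g = 0.0003, g' = -0.276 → ψ = 0.348
Converged at ψ = 0.348.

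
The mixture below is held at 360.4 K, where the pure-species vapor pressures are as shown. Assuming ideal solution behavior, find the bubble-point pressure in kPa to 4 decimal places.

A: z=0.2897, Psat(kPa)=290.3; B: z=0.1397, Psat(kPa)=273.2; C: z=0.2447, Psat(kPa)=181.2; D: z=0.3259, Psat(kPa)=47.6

Pbub = 182.1184 kPa

At the bubble point ψ → 0, so ΣzᵢKᵢ = 1 with Kᵢ = Pᵢˢᵃᵗ/P ⇒ P = ΣzᵢPᵢˢᵃᵗ.
P = 0.2897·290.3 + 0.1397·273.2 + 0.2447·181.2 + 0.3259·47.6 = 182.1184 kPa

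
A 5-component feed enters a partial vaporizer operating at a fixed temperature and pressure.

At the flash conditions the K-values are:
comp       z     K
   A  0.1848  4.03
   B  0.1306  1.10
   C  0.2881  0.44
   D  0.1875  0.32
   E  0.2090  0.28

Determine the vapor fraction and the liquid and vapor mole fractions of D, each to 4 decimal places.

ψ = 0.0802, x_D = 0.1983, y_D = 0.0635

Let ψ = V/F and solve Σ zᵢ(Kᵢ−1)/(1+ψ(Kᵢ−1)) = 0.
g(0) = ΣzᵢKᵢ − 1 = 0.1337 and g(1) = 1 − Σzᵢ/Kᵢ = -1.1517, so a root lies in (0, 1).
Newton–Raphson from ψ = 0.5:
  ψ = 0.5000: g = -0.41730, g' = -0.9073 → ψ = 0.0400
  ψ = 0.0400: g = 0.06133, g' = -1.6517 → ψ = 0.0772
  ψ = 0.0772: g = 0.00428, g' = -1.4326 → ψ = 0.0802
Converged at ψ = 0.0802.
Compositions from xᵢ = zᵢ/(1+ψ(Kᵢ−1)), yᵢ = Kᵢxᵢ:
  A: x = 0.1487, y = 0.5992
  B: x = 0.1296, y = 0.1425
  C: x = 0.3016, y = 0.1327
  D: x = 0.1983, y = 0.0635
  E: x = 0.2218, y = 0.0621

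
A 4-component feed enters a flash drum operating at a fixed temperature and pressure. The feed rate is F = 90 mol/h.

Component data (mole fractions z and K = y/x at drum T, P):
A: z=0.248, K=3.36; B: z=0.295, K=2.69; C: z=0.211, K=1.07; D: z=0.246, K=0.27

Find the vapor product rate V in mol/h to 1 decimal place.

V = 71.7 mol/h

Newton iteration, ψ⁰ = 0.5:
  ψ = 0.500: g = 0.2702, g' = -0.864 → ψ = 0.813
  ψ = 0.813: g = -0.0168, g' = -1.105 → ψ = 0.797
Converged at ψ = 0.797.
Then V = ψ·F = 0.7971·90 = 71.7 mol/h and L = F − V = 18.3 mol/h.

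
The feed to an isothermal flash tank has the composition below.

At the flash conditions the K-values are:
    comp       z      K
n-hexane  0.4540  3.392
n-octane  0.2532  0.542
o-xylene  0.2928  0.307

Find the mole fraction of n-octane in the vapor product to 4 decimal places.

Iterate (Newton) starting at ψ = 0.5:
  ψ = 0.5000: g = 0.03361, g' = -0.9573 → ψ = 0.5351
  ψ = 0.5351: g = 0.00018, g' = -0.9481 → ψ = 0.5353
Converged at ψ = 0.5353.
Compositions from xᵢ = zᵢ/(1+ψ(Kᵢ−1)), yᵢ = Kᵢxᵢ:
  n-hexane: x = 0.1991, y = 0.6753
  n-octane: x = 0.3354, y = 0.1818
  o-xylene: x = 0.4655, y = 0.1429

y_n-octane = 0.1818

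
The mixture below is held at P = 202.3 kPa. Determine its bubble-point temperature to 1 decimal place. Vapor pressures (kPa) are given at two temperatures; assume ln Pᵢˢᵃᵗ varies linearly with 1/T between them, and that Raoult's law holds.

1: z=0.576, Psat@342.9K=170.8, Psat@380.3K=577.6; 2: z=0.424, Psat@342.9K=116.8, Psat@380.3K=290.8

T = 352.6 K

Bubble-point temperature: ΣzᵢPᵢˢᵃᵗ(T) = P. Interpolate ln Pᵢˢᵃᵗ = aᵢ + bᵢ/T.
  T = 342.9 K: ΣzᵢPᵢˢᵃᵗ = 147.90 kPa
  T = 380.3 K: ΣzᵢPᵢˢᵃᵗ = 456.00 kPa
  T = 361.6 K: ΣzᵢPᵢˢᵃᵗ = 266.71 kPa
  T = 352.2 K: ΣzᵢPᵢˢᵃᵗ = 199.72 kPa
  T = 356.9 K: ΣzᵢPᵢˢᵃᵗ = 231.20 kPa
  T = 354.5 K: ΣzᵢPᵢˢᵃᵗ = 214.65 kPa
Interpolating between 352.2 K and 354.5 K gives T ≈ 352.6 K.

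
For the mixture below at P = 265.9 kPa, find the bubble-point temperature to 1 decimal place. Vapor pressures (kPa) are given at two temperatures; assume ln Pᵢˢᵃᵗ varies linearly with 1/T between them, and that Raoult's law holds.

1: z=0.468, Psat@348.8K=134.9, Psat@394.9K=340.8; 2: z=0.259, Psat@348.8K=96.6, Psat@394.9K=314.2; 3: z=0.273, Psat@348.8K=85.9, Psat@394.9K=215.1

Bubble-point temperature: ΣzᵢPᵢˢᵃᵗ(T) = P. Interpolate ln Pᵢˢᵃᵗ = aᵢ + bᵢ/T.
  T = 348.8 K: ΣzᵢPᵢˢᵃᵗ = 111.60 kPa
  T = 394.9 K: ΣzᵢPᵢˢᵃᵗ = 299.59 kPa
  T = 371.9 K: ΣzᵢPᵢˢᵃᵗ = 188.45 kPa
  T = 383.4 K: ΣzᵢPᵢˢᵃᵗ = 239.19 kPa
  T = 389.1 K: ΣzᵢPᵢˢᵃᵗ = 267.85 kPa
  T = 386.2 K: ΣzᵢPᵢˢᵃᵗ = 252.96 kPa
Interpolating between 386.2 K and 389.1 K gives T ≈ 388.7 K.

T = 388.7 K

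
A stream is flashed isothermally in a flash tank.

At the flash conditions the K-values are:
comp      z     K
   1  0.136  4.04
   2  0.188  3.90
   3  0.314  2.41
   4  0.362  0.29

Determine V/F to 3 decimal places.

Rachford–Rice: g(V/F) = Σ zᵢ(Kᵢ−1)/(1+V/F(Kᵢ−1)) = 0.
g(0) = ΣzᵢKᵢ − 1 = 1.144 and g(1) = 1 − Σzᵢ/Kᵢ = -0.460, so a root lies in (0, 1).
Iterate (Newton) starting at V/F = 0.47:
  V/F = 0.470: g = 0.2815, g' = -1.133 → V/F = 0.718
  V/F = 0.718: g = 0.0020, g' = -1.205 → V/F = 0.720
Converged at V/F = 0.720.

V/F = 0.720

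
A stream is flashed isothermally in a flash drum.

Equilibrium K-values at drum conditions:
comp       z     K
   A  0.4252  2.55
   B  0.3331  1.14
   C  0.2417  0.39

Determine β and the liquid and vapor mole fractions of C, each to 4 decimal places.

β = 0.8833, x_C = 0.5241, y_C = 0.2044

Rachford–Rice: g(β) = Σ zᵢ(Kᵢ−1)/(1+β(Kᵢ−1)) = 0.
Check two-phase: ΣzᵢKᵢ = 1.5583 > 1 and Σzᵢ/Kᵢ = 1.0787 > 1, so g(0) = 0.5583 > 0 and g(1) = -0.0787 < 0.
Iterate (Newton) starting at β = 0.65:
  β = 0.6500: g = 0.12674, g' = -0.5059 → β = 0.9005
  β = 0.9005: g = -0.01064, g' = -0.6259 → β = 0.8835
  β = 0.8835: g = -0.00014, g' = -0.6102 → β = 0.8833
Converged at β = 0.8833.
Compositions from xᵢ = zᵢ/(1+β(Kᵢ−1)), yᵢ = Kᵢxᵢ:
  A: x = 0.1795, y = 0.4577
  B: x = 0.2964, y = 0.3379
  C: x = 0.5241, y = 0.2044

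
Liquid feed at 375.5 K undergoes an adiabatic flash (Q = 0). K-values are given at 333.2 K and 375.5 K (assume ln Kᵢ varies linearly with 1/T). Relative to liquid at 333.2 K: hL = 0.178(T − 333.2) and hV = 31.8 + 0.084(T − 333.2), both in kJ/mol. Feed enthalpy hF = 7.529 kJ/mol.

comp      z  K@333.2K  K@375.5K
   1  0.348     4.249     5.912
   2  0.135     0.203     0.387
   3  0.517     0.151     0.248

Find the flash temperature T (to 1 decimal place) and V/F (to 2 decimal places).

Adiabatic flash: solve Rachford–Rice at each trial T, then check hF = ψ·hV(T) + (1−ψ)·hL(T).
  T = 333.2 K: K = (4.249, 0.203, 0.151), RR gives ψ = 0.214, H_out = 6.819 kJ/mol
  T = 375.5 K: K = (5.912, 0.387, 0.248), RR gives ψ = 0.348, H_out = 17.198 kJ/mol
  T = 354.4 K: K = (5.064, 0.286, 0.197), RR gives ψ = 0.283, H_out = 12.198 kJ/mol
  T = 343.8 K: K = (4.651, 0.242, 0.173), RR gives ψ = 0.249, H_out = 9.572 kJ/mol
  T = 338.5 K: K = (4.449, 0.222, 0.162), RR gives ψ = 0.232, H_out = 8.215 kJ/mol
  T = 335.9 K: K = (4.350, 0.213, 0.156), RR gives ψ = 0.224, H_out = 7.535 kJ/mol
  T = 334.5 K: K = (4.298, 0.208, 0.154), RR gives ψ = 0.219, H_out = 7.165 kJ/mol
Linear interpolation between T = 334.5 (H_out = 7.165) and T = 335.9 (H_out = 7.535) on hF = 7.529 gives T ≈ 335.9 K, at which ψ = 0.22.

T = 335.9 K, V/F = 0.22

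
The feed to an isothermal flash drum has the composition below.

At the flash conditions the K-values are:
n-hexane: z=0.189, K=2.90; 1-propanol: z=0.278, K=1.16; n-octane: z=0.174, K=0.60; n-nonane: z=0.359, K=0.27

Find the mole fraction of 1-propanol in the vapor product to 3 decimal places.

Iterate (Newton) starting at β = 0.32:
  β = 0.320: g = -0.1561, g' = -0.633 → β = 0.073
  β = 0.073: g = 0.0107, g' = -0.776 → β = 0.087
Converged at β = 0.087.
Compositions from xᵢ = zᵢ/(1+β(Kᵢ−1)), yᵢ = Kᵢxᵢ:
  n-hexane: x = 0.162, y = 0.470
  1-propanol: x = 0.274, y = 0.318
  n-octane: x = 0.180, y = 0.108
  n-nonane: x = 0.383, y = 0.104

y_1-propanol = 0.318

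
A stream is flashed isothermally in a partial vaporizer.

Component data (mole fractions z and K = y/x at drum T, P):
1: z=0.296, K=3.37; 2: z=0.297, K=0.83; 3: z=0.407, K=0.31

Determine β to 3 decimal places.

Rachford–Rice: g(β) = Σ zᵢ(Kᵢ−1)/(1+β(Kᵢ−1)) = 0.
Check two-phase: ΣzᵢKᵢ = 1.370 > 1 and Σzᵢ/Kᵢ = 1.759 > 1, so g(0) = 0.370 > 0 and g(1) = -0.759 < 0.
Newton–Raphson from β = 0.68:
  β = 0.680: g = -0.3175, g' = -0.942 → β = 0.343
  β = 0.343: g = -0.0346, g' = -0.848 → β = 0.302
  β = 0.302: g = 0.0007, g' = -0.883 → β = 0.303
Converged at β = 0.303.

β = 0.303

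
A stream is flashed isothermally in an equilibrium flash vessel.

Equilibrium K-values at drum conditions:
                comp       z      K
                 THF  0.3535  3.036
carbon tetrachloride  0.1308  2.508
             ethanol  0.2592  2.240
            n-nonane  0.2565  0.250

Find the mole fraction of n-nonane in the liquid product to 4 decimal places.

x_n-nonane = 0.6834

Rachford–Rice: g(β) = Σ zᵢ(Kᵢ−1)/(1+β(Kᵢ−1)) = 0.
Feasibility: ΣzᵢKᵢ = 2.0460, Σzᵢ/Kᵢ = 1.3103 — both > 1, two phases present.
Newton–Raphson from β = 0.5:
  β = 0.5000: g = 0.35971, g' = -0.9777 → β = 0.8679
  β = 0.8679: g = -0.05075, g' = -1.5237 → β = 0.8346
  β = 0.8346: g = -0.00237, g' = -1.3869 → β = 0.8329
Converged at β = 0.8329.
Compositions from xᵢ = zᵢ/(1+β(Kᵢ−1)), yᵢ = Kᵢxᵢ:
  THF: x = 0.1311, y = 0.3981
  carbon tetrachloride: x = 0.0580, y = 0.1454
  ethanol: x = 0.1275, y = 0.2856
  n-nonane: x = 0.6834, y = 0.1708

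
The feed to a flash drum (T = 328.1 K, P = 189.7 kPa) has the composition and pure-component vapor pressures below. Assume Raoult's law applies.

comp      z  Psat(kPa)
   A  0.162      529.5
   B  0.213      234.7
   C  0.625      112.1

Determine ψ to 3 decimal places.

Raoult's law: Kᵢ = Pᵢˢᵃᵗ/P = Pᵢˢᵃᵗ/189.7.
  K_A = 529.5/189.7 = 2.79125, K_B = 234.7/189.7 = 1.23722, K_C = 112.1/189.7 = 0.59093
Let ψ = V/F and solve Σ zᵢ(Kᵢ−1)/(1+ψ(Kᵢ−1)) = 0.
Check two-phase: ΣzᵢKᵢ = 1.085 > 1 and Σzᵢ/Kᵢ = 1.288 > 1, so g(0) = 0.085 > 0 and g(1) = -0.288 < 0.
Newton–Raphson from ψ = 0.6:
  ψ = 0.600: g = -0.1547, g' = -0.314 → ψ = 0.107
  ψ = 0.107: g = 0.0256, g' = -0.492 → ψ = 0.159
  ψ = 0.159: g = 0.0013, g' = -0.446 → ψ = 0.161
Converged at ψ = 0.161.

ψ = 0.161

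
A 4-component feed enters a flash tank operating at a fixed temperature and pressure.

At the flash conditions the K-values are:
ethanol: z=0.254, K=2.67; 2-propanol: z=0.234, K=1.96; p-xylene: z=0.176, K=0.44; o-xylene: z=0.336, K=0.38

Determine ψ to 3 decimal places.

Rachford–Rice: g(ψ) = Σ zᵢ(Kᵢ−1)/(1+ψ(Kᵢ−1)) = 0.
Feasibility: ΣzᵢKᵢ = 1.342, Σzᵢ/Kᵢ = 1.499 — both > 1, two phases present.
Newton iteration, ψ⁰ = 0.54:
  ψ = 0.540: g = -0.0835, g' = -0.695 → ψ = 0.420
  ψ = 0.420: g = -0.0010, g' = -0.685 → ψ = 0.418
Converged at ψ = 0.418.

ψ = 0.418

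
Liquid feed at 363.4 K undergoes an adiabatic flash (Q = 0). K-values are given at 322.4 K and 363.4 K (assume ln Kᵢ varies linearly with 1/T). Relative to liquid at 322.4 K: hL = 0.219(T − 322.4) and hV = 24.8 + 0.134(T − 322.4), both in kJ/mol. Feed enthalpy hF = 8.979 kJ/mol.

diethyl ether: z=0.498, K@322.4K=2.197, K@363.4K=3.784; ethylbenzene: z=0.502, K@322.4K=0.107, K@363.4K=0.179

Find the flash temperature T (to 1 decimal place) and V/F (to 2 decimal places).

T = 334.9 K, V/F = 0.26

Adiabatic flash: solve Rachford–Rice at each trial T, then check hF = ψ·hV(T) + (1−ψ)·hL(T).
  T = 322.4 K: K = (2.197, 0.107), RR gives ψ = 0.138, H_out = 3.430 kJ/mol
  T = 363.4 K: K = (3.784, 0.179), RR gives ψ = 0.426, H_out = 18.065 kJ/mol
  T = 342.9 K: K = (2.931, 0.141), RR gives ψ = 0.319, H_out = 11.854 kJ/mol
  T = 332.6 K: K = (2.547, 0.123), RR gives ψ = 0.243, H_out = 8.058 kJ/mol
  T = 337.8 K: K = (2.737, 0.132), RR gives ψ = 0.285, H_out = 10.056 kJ/mol
  T = 335.2 K: K = (2.641, 0.127), RR gives ψ = 0.265, H_out = 9.081 kJ/mol
  T = 333.9 K: K = (2.594, 0.125), RR gives ψ = 0.254, H_out = 8.576 kJ/mol
Linear interpolation between T = 333.9 (H_out = 8.576) and T = 335.2 (H_out = 9.081) on hF = 8.979 gives T ≈ 334.9 K, at which ψ = 0.26.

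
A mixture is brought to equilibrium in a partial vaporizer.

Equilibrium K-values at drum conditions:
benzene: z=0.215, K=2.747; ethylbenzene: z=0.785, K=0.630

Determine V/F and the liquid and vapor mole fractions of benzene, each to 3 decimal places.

V/F = 0.132, x_benzene = 0.175, y_benzene = 0.480

Material balance + equilibrium reduce to Σ zᵢ(Kᵢ−1)/(1+V/F(Kᵢ−1)) = 0.
g(0) = ΣzᵢKᵢ − 1 = 0.085 and g(1) = 1 − Σzᵢ/Kᵢ = -0.324, so a root lies in (0, 1).
Iterate (Newton) starting at V/F = 0.5:
  V/F = 0.500: g = -0.1559, g' = -0.349 → V/F = 0.053
  V/F = 0.053: g = 0.0475, g' = -0.662 → V/F = 0.125
  V/F = 0.125: g = 0.0038, g' = -0.560 → V/F = 0.132
Converged at V/F = 0.132.
Compositions from xᵢ = zᵢ/(1+V/F(Kᵢ−1)), yᵢ = Kᵢxᵢ:
  benzene: x = 0.175, y = 0.480
  ethylbenzene: x = 0.825, y = 0.520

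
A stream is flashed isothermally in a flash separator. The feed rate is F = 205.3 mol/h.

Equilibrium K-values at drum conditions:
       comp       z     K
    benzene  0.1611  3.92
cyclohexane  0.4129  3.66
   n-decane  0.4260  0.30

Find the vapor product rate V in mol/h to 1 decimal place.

V = 136.3 mol/h

Let β = V/F and solve Σ zᵢ(Kᵢ−1)/(1+β(Kᵢ−1)) = 0.
g(0) = ΣzᵢKᵢ − 1 = 1.2705 and g(1) = 1 − Σzᵢ/Kᵢ = -0.5739, so a root lies in (0, 1).
Newton–Raphson from β = 0.5:
  β = 0.5000: g = 0.20383, g' = -1.2592 → β = 0.6619
  β = 0.6619: g = 0.00262, g' = -1.2678 → β = 0.6639
Converged at β = 0.6639.
Then V = β·F = 0.6639·205.3 = 136.3 mol/h and L = F − V = 69.0 mol/h.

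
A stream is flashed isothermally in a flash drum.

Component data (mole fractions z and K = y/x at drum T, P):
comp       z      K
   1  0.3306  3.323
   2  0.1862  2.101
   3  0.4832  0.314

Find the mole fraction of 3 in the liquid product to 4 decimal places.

Newton iteration, β⁰ = 0.5:
  β = 0.5000: g = -0.01701, g' = -1.0025 → β = 0.4830
Converged at β = 0.4830.
Compositions from xᵢ = zᵢ/(1+β(Kᵢ−1)), yᵢ = Kᵢxᵢ:
  1: x = 0.1558, y = 0.5177
  2: x = 0.1216, y = 0.2554
  3: x = 0.7227, y = 0.2269

x_3 = 0.7227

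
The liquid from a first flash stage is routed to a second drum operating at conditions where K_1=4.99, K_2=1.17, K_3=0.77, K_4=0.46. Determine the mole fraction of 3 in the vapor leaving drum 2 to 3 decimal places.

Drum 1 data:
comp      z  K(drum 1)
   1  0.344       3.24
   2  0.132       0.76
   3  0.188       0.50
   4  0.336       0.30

y_3 (drum 2) = 0.188

Drum 1:
Rachford–Rice: g(ψ₁) = Σ zᵢ(Kᵢ−1)/(1+ψ₁(Kᵢ−1)) = 0.
g(0) = ΣzᵢKᵢ − 1 = 0.410 and g(1) = 1 − Σzᵢ/Kᵢ = -0.776, so a root lies in (0, 1).
Newton–Raphson from ψ₁ = 0.62:
  ψ₁ = 0.620: g = -0.2664, g' = -0.926 → ψ₁ = 0.332
  ψ₁ = 0.332: g = -0.0118, g' = -0.924 → ψ₁ = 0.319
Converged at ψ₁ = 0.319.
Drum-1 compositions:
  1: x = 0.201, y = 0.650
  2: x = 0.143, y = 0.109
  3: x = 0.224, y = 0.112
  4: x = 0.433, y = 0.130
Drum-2 feed = drum-1 liquid: z₂ = (0.2005, 0.1430, 0.2237, 0.4328).
Drum 2:
Material balance + equilibrium reduce to Σ zᵢ(Kᵢ−1)/(1+ψ₂(Kᵢ−1)) = 0.
Check two-phase: ΣzᵢKᵢ = 1.539 > 1 and Σzᵢ/Kᵢ = 1.394 > 1, so g(0) = 0.539 > 0 and g(1) = -0.394 < 0.
Newton iteration, ψ₂⁰ = 0.32:
  ψ₂ = 0.320: g = 0.0364, g' = -0.818 → ψ₂ = 0.364
  ψ₂ = 0.364: g = 0.0017, g' = -0.743 → ψ₂ = 0.367
Converged at ψ₂ = 0.367.
  1: x = 0.081, y = 0.406
  2: x = 0.135, y = 0.157
  3: x = 0.244, y = 0.188
  4: x = 0.540, y = 0.248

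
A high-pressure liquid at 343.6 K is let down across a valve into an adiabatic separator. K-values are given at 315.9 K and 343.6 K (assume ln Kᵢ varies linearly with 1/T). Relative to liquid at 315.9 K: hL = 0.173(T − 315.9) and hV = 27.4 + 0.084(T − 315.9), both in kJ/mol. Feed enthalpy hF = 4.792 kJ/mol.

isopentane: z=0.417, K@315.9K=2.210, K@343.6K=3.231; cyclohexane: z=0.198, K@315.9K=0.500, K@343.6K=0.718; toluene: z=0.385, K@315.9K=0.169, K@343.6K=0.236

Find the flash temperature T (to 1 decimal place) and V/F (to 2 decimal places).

T = 319.7 K, V/F = 0.15

Adiabatic flash: solve Rachford–Rice at each trial T, then check hF = ψ·hV(T) + (1−ψ)·hL(T).
  T = 315.9 K: K = (2.210, 0.500, 0.169), RR gives ψ = 0.096, H_out = 2.643 kJ/mol
  T = 343.6 K: K = (3.231, 0.718, 0.236), RR gives ψ = 0.405, H_out = 14.885 kJ/mol
  T = 329.8 K: K = (2.695, 0.604, 0.201), RR gives ψ = 0.275, H_out = 9.603 kJ/mol
  T = 322.9 K: K = (2.448, 0.551, 0.185), RR gives ψ = 0.195, H_out = 6.439 kJ/mol
  T = 319.4 K: K = (2.327, 0.525, 0.177), RR gives ψ = 0.149, H_out = 4.631 kJ/mol
  T = 321.1 K: K = (2.385, 0.538, 0.181), RR gives ψ = 0.172, H_out = 5.529 kJ/mol
Linear interpolation between T = 319.4 (H_out = 4.631) and T = 321.1 (H_out = 5.529) on hF = 4.792 gives T ≈ 319.7 K, at which ψ = 0.15.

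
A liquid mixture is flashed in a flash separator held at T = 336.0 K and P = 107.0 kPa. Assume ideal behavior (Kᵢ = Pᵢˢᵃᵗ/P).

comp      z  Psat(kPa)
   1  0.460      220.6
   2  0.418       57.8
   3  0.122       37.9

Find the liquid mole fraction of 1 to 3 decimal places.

x_1 = 0.322

Raoult's law: Kᵢ = Pᵢˢᵃᵗ/P = Pᵢˢᵃᵗ/107.0.
  K_1 = 220.6/107.0 = 2.06168, K_2 = 57.8/107.0 = 0.54019, K_3 = 37.9/107.0 = 0.35421
Newton iteration, V/F⁰ = 0.5:
  V/F = 0.500: g = -0.0469, g' = -0.481 → V/F = 0.403
  V/F = 0.403: g = -0.0002, g' = -0.480 → V/F = 0.402
Converged at V/F = 0.402.
Compositions from xᵢ = zᵢ/(1+V/F(Kᵢ−1)), yᵢ = Kᵢxᵢ:
  1: x = 0.322, y = 0.665
  2: x = 0.513, y = 0.277
  3: x = 0.165, y = 0.058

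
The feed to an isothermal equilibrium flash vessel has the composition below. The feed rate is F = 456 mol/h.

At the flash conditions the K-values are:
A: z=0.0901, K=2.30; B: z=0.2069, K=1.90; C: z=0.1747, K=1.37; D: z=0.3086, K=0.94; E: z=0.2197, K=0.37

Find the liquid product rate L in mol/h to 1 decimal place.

Rachford–Rice: g(V/F) = Σ zᵢ(Kᵢ−1)/(1+V/F(Kᵢ−1)) = 0.
Check two-phase: ΣzᵢKᵢ = 1.2111 > 1 and Σzᵢ/Kᵢ = 1.1977 > 1, so g(0) = 0.2111 > 0 and g(1) = -0.1977 < 0.
Newton iteration, V/F⁰ = 0.5:
  V/F = 0.5000: g = 0.03281, g' = -0.3397 → V/F = 0.5966
  V/F = 0.5966: g = -0.00088, g' = -0.3603 → V/F = 0.5941
Converged at V/F = 0.5941.
Then V = V/F·F = 0.5941·456 = 270.9 mol/h and L = F − V = 185.1 mol/h.

L = 185.1 mol/h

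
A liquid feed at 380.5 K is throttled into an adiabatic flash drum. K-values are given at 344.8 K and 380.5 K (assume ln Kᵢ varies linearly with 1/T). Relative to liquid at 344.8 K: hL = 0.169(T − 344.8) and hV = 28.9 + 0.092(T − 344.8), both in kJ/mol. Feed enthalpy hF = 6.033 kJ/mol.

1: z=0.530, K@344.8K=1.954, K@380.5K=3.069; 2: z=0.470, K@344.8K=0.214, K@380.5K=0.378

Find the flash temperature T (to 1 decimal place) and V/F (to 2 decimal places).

Adiabatic flash: solve Rachford–Rice at each trial T, then check hF = ψ·hV(T) + (1−ψ)·hL(T).
  T = 344.8 K: K = (1.954, 0.214), RR gives ψ = 0.182, H_out = 5.249 kJ/mol
  T = 380.5 K: K = (3.069, 0.378), RR gives ψ = 0.625, H_out = 22.376 kJ/mol
  T = 362.6 K: K = (2.475, 0.288), RR gives ψ = 0.426, H_out = 14.732 kJ/mol
  T = 353.7 K: K = (2.206, 0.249), RR gives ψ = 0.316, H_out = 10.423 kJ/mol
  T = 349.2 K: K = (2.076, 0.231), RR gives ψ = 0.252, H_out = 7.954 kJ/mol
  T = 347.0 K: K = (2.015, 0.222), RR gives ψ = 0.218, H_out = 6.644 kJ/mol
Linear interpolation between T = 344.8 (H_out = 5.249) and T = 347.0 (H_out = 6.644) on hF = 6.033 gives T ≈ 346.0 K, at which ψ = 0.20.

T = 346.0 K, V/F = 0.20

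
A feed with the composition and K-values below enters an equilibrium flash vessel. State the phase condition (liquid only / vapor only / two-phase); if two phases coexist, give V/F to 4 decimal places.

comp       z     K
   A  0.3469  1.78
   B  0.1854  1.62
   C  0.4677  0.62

two-phase, V/F = 0.7524

ΣzᵢKᵢ = 1.2078; Σzᵢ/Kᵢ = 1.0637.
Both exceed 1, so a two-phase solution exists.
Material balance + equilibrium reduce to Σ zᵢ(Kᵢ−1)/(1+ψ(Kᵢ−1)) = 0.
Newton iteration, ψ⁰ = 0.5:
  ψ = 0.5000: g = 0.06300, g' = -0.2537 → ψ = 0.7483
  ψ = 0.7483: g = 0.00103, g' = -0.2493 → ψ = 0.7524
Converged at ψ = 0.7524.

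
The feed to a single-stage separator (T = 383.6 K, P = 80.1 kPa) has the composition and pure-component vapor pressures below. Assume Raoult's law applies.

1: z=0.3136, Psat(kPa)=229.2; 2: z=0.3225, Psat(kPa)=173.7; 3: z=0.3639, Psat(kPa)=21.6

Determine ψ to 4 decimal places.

ψ = 0.6237

Raoult's law: Kᵢ = Pᵢˢᵃᵗ/P = Pᵢˢᵃᵗ/80.1.
  K_1 = 229.2/80.1 = 2.861423, K_2 = 173.7/80.1 = 2.168539, K_3 = 21.6/80.1 = 0.269663
Rachford–Rice: g(ψ) = Σ zᵢ(Kᵢ−1)/(1+ψ(Kᵢ−1)) = 0.
Check two-phase: ΣzᵢKᵢ = 1.6948 > 1 and Σzᵢ/Kᵢ = 1.6078 > 1, so g(0) = 0.6948 > 0 and g(1) = -0.6078 < 0.
Iterate (Newton) starting at ψ = 0.61:
  ψ = 0.6100: g = 0.01408, g' = -1.0197 → ψ = 0.6238
  ψ = 0.6238: g = -0.00010, g' = -1.0349 → ψ = 0.6237
Converged at ψ = 0.6237.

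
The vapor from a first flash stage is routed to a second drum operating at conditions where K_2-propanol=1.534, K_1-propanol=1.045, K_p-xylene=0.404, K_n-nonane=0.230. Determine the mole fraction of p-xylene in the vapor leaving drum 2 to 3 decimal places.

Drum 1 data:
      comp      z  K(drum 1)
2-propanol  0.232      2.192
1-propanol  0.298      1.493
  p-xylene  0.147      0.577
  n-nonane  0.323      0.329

Drum 1:
Newton iteration, ψ₁⁰ = 0.61:
  ψ₁ = 0.610: g = -0.1777, g' = -0.618 → ψ₁ = 0.322
  ψ₁ = 0.322: g = -0.0221, g' = -0.498 → ψ₁ = 0.278
Converged at ψ₁ = 0.278.
Drum-1 compositions:
  2-propanol: x = 0.174, y = 0.382
  1-propanol: x = 0.262, y = 0.391
  p-xylene: x = 0.167, y = 0.096
  n-nonane: x = 0.397, y = 0.131
Drum-2 feed = drum-1 vapor: z₂ = (0.3820, 0.3913, 0.0961, 0.1306).
Drum 2:
Let ψ₂ = V/F and solve Σ zᵢ(Kᵢ−1)/(1+ψ₂(Kᵢ−1)) = 0.
Check two-phase: ΣzᵢKᵢ = 1.064 > 1 and Σzᵢ/Kᵢ = 1.429 > 1, so g(0) = 0.064 > 0 and g(1) = -0.429 < 0.
Newton–Raphson from ψ₂ = 0.37:
  ψ₂ = 0.370: g = -0.0265, g' = -0.284 → ψ₂ = 0.277
  ψ₂ = 0.277: g = -0.0013, g' = -0.257 → ψ₂ = 0.272
Converged at ψ₂ = 0.272.
  2-propanol: x = 0.334, y = 0.512
  1-propanol: x = 0.387, y = 0.404
  p-xylene: x = 0.115, y = 0.046
  n-nonane: x = 0.165, y = 0.038

y_p-xylene (drum 2) = 0.046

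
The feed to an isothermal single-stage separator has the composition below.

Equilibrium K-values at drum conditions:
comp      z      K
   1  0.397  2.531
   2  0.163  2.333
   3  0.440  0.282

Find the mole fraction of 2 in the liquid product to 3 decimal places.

Newton–Raphson from β = 0.5:
  β = 0.500: g = -0.0182, g' = -0.955 → β = 0.481
Converged at β = 0.481.
Compositions from xᵢ = zᵢ/(1+β(Kᵢ−1)), yᵢ = Kᵢxᵢ:
  1: x = 0.229, y = 0.579
  2: x = 0.099, y = 0.232
  3: x = 0.672, y = 0.190

x_2 = 0.099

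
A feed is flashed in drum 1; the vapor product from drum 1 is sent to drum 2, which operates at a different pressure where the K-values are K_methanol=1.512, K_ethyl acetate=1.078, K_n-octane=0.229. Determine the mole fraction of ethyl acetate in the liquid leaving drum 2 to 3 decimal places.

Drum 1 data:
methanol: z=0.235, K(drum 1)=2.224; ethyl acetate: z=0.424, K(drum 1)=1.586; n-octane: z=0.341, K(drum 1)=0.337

Drum 1:
Rachford–Rice: g(ψ₁) = Σ zᵢ(Kᵢ−1)/(1+ψ₁(Kᵢ−1)) = 0.
Feasibility: ΣzᵢKᵢ = 1.310, Σzᵢ/Kᵢ = 1.385 — both > 1, two phases present.
Iterate (Newton) starting at ψ₁ = 0.5:
  ψ₁ = 0.500: g = 0.0324, g' = -0.558 → ψ₁ = 0.558
  ψ₁ = 0.558: g = -0.0007, g' = -0.585 → ψ₁ = 0.557
Converged at ψ₁ = 0.557.
Drum-1 compositions:
  methanol: x = 0.140, y = 0.311
  ethyl acetate: x = 0.320, y = 0.507
  n-octane: x = 0.541, y = 0.182
Drum-2 feed = drum-1 vapor: z₂ = (0.3108, 0.5070, 0.1822).
Drum 2:
Material balance + equilibrium reduce to Σ zᵢ(Kᵢ−1)/(1+ψ₂(Kᵢ−1)) = 0.
g(0) = ΣzᵢKᵢ − 1 = 0.058 and g(1) = 1 − Σzᵢ/Kᵢ = -0.471, so a root lies in (0, 1).
Newton–Raphson from ψ₂ = 0.5:
  ψ₂ = 0.500: g = -0.0638, g' = -0.341 → ψ₂ = 0.313
  ψ₂ = 0.313: g = -0.0094, g' = -0.252 → ψ₂ = 0.276
  ψ₂ = 0.276: g = -0.0002, g' = -0.240 → ψ₂ = 0.275
Converged at ψ₂ = 0.275.
  methanol: x = 0.272, y = 0.412
  ethyl acetate: x = 0.496, y = 0.535
  n-octane: x = 0.231, y = 0.053

x_ethyl acetate (drum 2) = 0.496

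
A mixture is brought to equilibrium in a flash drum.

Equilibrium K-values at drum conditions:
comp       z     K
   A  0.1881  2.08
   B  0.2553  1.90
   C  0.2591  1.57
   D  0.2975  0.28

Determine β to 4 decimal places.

β = 0.6078

Rachford–Rice: g(β) = Σ zᵢ(Kᵢ−1)/(1+β(Kᵢ−1)) = 0.
Check two-phase: ΣzᵢKᵢ = 1.3664 > 1 and Σzᵢ/Kᵢ = 1.4523 > 1, so g(0) = 0.3664 > 0 and g(1) = -0.4523 < 0.
Newton–Raphson from β = 0.32:
  β = 0.3200: g = 0.17594, g' = -0.5664 → β = 0.6306
  β = 0.6306: g = -0.01628, g' = -0.7248 → β = 0.6082
  β = 0.6082: g = -0.00027, g' = -0.7008 → β = 0.6078
Converged at β = 0.6078.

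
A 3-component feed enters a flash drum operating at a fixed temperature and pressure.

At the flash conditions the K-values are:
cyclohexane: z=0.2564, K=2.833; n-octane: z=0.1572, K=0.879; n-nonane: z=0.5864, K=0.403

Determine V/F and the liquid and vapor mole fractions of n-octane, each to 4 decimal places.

Newton iteration, V/F⁰ = 0.5:
  V/F = 0.5000: g = -0.27406, g' = -0.6619 → V/F = 0.0859
  V/F = 0.0859: g = 0.01781, g' = -0.8776 → V/F = 0.1062
  V/F = 0.1062: g = 0.00035, g' = -0.8442 → V/F = 0.1066
Converged at V/F = 0.1066.
Compositions from xᵢ = zᵢ/(1+V/F(Kᵢ−1)), yᵢ = Kᵢxᵢ:
  cyclohexane: x = 0.2145, y = 0.6076
  n-octane: x = 0.1593, y = 0.1400
  n-nonane: x = 0.6263, y = 0.2524

V/F = 0.1066, x_n-octane = 0.1593, y_n-octane = 0.1400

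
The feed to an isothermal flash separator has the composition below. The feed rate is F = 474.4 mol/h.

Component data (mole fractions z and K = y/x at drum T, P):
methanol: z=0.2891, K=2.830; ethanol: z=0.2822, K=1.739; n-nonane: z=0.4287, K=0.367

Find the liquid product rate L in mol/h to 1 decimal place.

L = 216.3 mol/h

Rachford–Rice: g(β) = Σ zᵢ(Kᵢ−1)/(1+β(Kᵢ−1)) = 0.
Check two-phase: ΣzᵢKᵢ = 1.4662 > 1 and Σzᵢ/Kᵢ = 1.4326 > 1, so g(0) = 0.4662 > 0 and g(1) = -0.4326 < 0.
Newton iteration, β⁰ = 0.48:
  β = 0.4800: g = 0.04579, g' = -0.7128 → β = 0.5442
  β = 0.5442: g = -0.00019, g' = -0.7212 → β = 0.5440
Converged at β = 0.5440.
Then V = β·F = 0.5440·474.4 = 258.1 mol/h and L = F − V = 216.3 mol/h.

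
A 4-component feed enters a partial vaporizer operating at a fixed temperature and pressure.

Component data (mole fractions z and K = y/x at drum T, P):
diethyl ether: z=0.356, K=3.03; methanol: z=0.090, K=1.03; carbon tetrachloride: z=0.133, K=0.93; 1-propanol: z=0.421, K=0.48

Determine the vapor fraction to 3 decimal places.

ψ = 0.601

Iterate (Newton) starting at ψ = 0.36:
  ψ = 0.360: g = 0.1413, g' = -0.663 → ψ = 0.573
  ψ = 0.573: g = 0.0151, g' = -0.545 → ψ = 0.601
Converged at ψ = 0.601.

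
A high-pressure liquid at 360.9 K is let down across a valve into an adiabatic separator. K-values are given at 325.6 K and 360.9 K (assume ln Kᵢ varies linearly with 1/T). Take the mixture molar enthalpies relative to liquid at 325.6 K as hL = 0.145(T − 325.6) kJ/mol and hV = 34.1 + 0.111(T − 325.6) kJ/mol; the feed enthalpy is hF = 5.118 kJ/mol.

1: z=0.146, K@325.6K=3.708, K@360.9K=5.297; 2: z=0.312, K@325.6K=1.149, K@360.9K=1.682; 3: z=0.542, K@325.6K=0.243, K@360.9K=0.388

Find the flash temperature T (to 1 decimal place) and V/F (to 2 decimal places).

T = 335.2 K, V/F = 0.11

Adiabatic flash: solve Rachford–Rice at each trial T, then check hF = ψ·hV(T) + (1−ψ)·hL(T).
  T = 325.6 K: K = (3.708, 1.149, 0.243), RR gives ψ = 0.024, H_out = 0.810 kJ/mol
  T = 360.9 K: K = (5.297, 1.682, 0.388), RR gives ψ = 0.350, H_out = 16.641 kJ/mol
  T = 343.2 K: K = (4.470, 1.403, 0.311), RR gives ψ = 0.182, H_out = 8.663 kJ/mol
  T = 334.4 K: K = (4.081, 1.273, 0.276), RR gives ψ = 0.103, H_out = 4.760 kJ/mol
  T = 338.8 K: K = (4.274, 1.337, 0.293), RR gives ψ = 0.143, H_out = 6.712 kJ/mol
  T = 336.6 K: K = (4.177, 1.305, 0.284), RR gives ψ = 0.123, H_out = 5.737 kJ/mol
Linear interpolation between T = 334.4 (H_out = 4.760) and T = 336.6 (H_out = 5.737) on hF = 5.118 gives T ≈ 335.2 K, at which ψ = 0.11.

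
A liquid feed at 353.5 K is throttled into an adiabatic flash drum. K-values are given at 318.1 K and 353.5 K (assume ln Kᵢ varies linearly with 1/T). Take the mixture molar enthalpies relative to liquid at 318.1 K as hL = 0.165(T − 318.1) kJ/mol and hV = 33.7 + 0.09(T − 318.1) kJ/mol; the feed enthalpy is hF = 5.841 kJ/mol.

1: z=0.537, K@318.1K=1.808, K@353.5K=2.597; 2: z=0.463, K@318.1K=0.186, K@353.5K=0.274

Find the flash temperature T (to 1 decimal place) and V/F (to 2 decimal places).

T = 322.5 K, V/F = 0.15

Adiabatic flash: solve Rachford–Rice at each trial T, then check hF = ψ·hV(T) + (1−ψ)·hL(T).
  T = 318.1 K: K = (1.808, 0.186), RR gives ψ = 0.087, H_out = 2.921 kJ/mol
  T = 353.5 K: K = (2.597, 0.274), RR gives ψ = 0.450, H_out = 19.804 kJ/mol
  T = 335.8 K: K = (2.188, 0.228), RR gives ψ = 0.306, H_out = 12.821 kJ/mol
  T = 327.0 K: K = (1.995, 0.207), RR gives ψ = 0.212, H_out = 8.457 kJ/mol
  T = 322.6 K: K = (1.902, 0.196), RR gives ψ = 0.155, H_out = 5.901 kJ/mol
  T = 320.4 K: K = (1.856, 0.191), RR gives ψ = 0.123, H_out = 4.497 kJ/mol
Linear interpolation between T = 320.4 (H_out = 4.497) and T = 322.6 (H_out = 5.901) on hF = 5.841 gives T ≈ 322.5 K, at which ψ = 0.15.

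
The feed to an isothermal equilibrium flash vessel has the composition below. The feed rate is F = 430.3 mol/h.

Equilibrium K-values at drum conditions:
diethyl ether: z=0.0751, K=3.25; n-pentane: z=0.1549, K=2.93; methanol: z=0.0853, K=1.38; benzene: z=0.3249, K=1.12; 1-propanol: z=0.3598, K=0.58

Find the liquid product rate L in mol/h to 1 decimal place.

L = 70.3 mol/h

Rachford–Rice: g(V/F) = Σ zᵢ(Kᵢ−1)/(1+V/F(Kᵢ−1)) = 0.
Feasibility: ΣzᵢKᵢ = 1.3882, Σzᵢ/Kᵢ = 1.0482 — both > 1, two phases present.
Iterate (Newton) starting at V/F = 0.5:
  V/F = 0.5000: g = 0.10439, g' = -0.3482 → V/F = 0.7998
  V/F = 0.7998: g = 0.01076, g' = -0.2927 → V/F = 0.8366
Converged at V/F = 0.8366.
Then V = V/F·F = 0.8366·430.3 = 360.0 mol/h and L = F − V = 70.3 mol/h.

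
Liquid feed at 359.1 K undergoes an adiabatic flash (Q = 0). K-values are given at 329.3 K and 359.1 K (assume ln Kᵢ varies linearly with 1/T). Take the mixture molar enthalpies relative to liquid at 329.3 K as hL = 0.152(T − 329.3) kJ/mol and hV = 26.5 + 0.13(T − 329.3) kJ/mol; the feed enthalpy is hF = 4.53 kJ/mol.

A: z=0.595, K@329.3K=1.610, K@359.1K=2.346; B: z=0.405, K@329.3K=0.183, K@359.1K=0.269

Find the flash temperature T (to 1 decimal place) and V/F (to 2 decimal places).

T = 332.9 K, V/F = 0.15

Adiabatic flash: solve Rachford–Rice at each trial T, then check hF = ψ·hV(T) + (1−ψ)·hL(T).
  T = 329.3 K: K = (1.610, 0.183), RR gives ψ = 0.064, H_out = 1.705 kJ/mol
  T = 359.1 K: K = (2.346, 0.269), RR gives ψ = 0.513, H_out = 17.789 kJ/mol
  T = 344.2 K: K = (1.959, 0.224), RR gives ψ = 0.344, H_out = 11.277 kJ/mol
  T = 336.8 K: K = (1.781, 0.203), RR gives ψ = 0.228, H_out = 7.145 kJ/mol
  T = 333.1 K: K = (1.696, 0.193), RR gives ψ = 0.155, H_out = 4.671 kJ/mol
  T = 331.2 K: K = (1.652, 0.188), RR gives ψ = 0.112, H_out = 3.251 kJ/mol
Linear interpolation between T = 331.2 (H_out = 3.251) and T = 333.1 (H_out = 4.671) on hF = 4.53 gives T ≈ 332.9 K, at which ψ = 0.15.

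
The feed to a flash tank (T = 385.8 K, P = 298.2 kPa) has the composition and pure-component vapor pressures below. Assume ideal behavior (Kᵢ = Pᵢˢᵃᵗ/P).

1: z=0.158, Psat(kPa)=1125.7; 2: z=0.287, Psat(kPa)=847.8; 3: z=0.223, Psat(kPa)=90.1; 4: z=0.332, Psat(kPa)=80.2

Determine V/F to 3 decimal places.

V/F = 0.360

Raoult's law: Kᵢ = Pᵢˢᵃᵗ/P = Pᵢˢᵃᵗ/298.2.
  K_1 = 1125.7/298.2 = 3.77498, K_2 = 847.8/298.2 = 2.84306, K_3 = 90.1/298.2 = 0.30215, K_4 = 80.2/298.2 = 0.26895
Rachford–Rice: g(V/F) = Σ zᵢ(Kᵢ−1)/(1+V/F(Kᵢ−1)) = 0.
g(0) = ΣzᵢKᵢ − 1 = 0.569 and g(1) = 1 − Σzᵢ/Kᵢ = -1.115, so a root lies in (0, 1).
Newton–Raphson from V/F = 0.5:
  V/F = 0.500: g = -0.1626, g' = -1.174 → V/F = 0.362
  V/F = 0.362: g = -0.0017, g' = -1.176 → V/F = 0.360
Converged at V/F = 0.360.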